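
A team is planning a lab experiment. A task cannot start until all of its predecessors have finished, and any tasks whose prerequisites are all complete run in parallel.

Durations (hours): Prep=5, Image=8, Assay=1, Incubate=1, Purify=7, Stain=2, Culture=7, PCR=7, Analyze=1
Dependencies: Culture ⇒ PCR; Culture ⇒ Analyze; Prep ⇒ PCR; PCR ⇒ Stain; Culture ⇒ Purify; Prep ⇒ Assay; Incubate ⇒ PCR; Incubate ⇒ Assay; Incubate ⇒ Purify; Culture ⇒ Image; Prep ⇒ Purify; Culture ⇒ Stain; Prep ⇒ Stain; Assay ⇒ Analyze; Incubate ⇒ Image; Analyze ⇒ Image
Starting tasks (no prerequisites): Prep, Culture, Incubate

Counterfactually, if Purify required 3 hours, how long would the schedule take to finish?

As given, the longest chain is Culture→PCR→Stain = 7+7+2 = 16, so the finish is 16 hours.
The longest path through Purify is only 14 hours, so Purify has float 2.
The critical path is still Culture→PCR→Stain; finish is now 16 hours.

16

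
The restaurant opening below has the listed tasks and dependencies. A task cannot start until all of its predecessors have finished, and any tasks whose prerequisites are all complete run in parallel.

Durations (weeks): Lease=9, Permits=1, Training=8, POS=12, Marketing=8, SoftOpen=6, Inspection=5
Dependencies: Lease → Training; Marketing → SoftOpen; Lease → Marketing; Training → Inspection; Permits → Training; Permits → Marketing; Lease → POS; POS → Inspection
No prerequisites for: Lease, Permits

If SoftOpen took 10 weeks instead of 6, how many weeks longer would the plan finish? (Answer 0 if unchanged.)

The binding path is Lease→POS→Inspection = 9+12+5 = 26; finish at 26 weeks.
The longest path through SoftOpen is only 23 weeks, so SoftOpen has float 3.
Now Lease→Marketing→SoftOpen = 9+8+10 = 27 is longest, so the finish becomes 27 weeks.
Change in finish: 27 − 26 = +1 weeks.

1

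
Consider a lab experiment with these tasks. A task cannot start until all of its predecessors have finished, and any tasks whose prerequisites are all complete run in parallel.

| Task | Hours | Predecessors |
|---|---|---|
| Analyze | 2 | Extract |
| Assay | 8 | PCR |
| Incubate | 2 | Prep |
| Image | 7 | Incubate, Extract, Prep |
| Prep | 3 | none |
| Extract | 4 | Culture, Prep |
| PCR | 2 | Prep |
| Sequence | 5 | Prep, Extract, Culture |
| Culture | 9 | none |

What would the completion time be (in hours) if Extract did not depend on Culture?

14

Original critical path: Culture→Extract→Image = 9+4+7 = 20 ⇒ 20 hours.
Without Culture→Extract, Extract's earliest start moves from 9 to 3.
New critical path: Prep→Extract→Image = 3+4+7 = 14 ⇒ 14 hours.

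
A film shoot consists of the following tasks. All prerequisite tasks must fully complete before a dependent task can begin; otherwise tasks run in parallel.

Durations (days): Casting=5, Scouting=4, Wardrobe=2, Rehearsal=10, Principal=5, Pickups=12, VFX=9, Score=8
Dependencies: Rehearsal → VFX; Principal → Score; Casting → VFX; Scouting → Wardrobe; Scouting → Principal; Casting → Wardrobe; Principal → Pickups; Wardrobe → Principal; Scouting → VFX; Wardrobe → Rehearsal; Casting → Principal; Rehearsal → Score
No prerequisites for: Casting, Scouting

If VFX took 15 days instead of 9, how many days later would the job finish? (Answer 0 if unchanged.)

Critical path before the change: Casting→Wardrobe→Rehearsal→VFX = 5+2+10+9 = 26 giving 26 days.
VFX lies on that path, so at 15 days the path becomes 32 days.
The critical path is still Casting→Wardrobe→Rehearsal→VFX; finish is now 32 days.
Change in finish: 32 − 26 = +6 days.

6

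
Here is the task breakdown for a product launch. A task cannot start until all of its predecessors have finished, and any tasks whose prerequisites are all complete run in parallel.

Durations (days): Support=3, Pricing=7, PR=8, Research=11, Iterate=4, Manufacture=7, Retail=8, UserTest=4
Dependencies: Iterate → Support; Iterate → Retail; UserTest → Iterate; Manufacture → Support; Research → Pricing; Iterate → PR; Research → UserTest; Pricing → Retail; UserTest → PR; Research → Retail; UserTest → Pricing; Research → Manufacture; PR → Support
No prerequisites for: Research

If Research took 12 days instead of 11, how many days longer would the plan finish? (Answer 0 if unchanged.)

1

Critical path before the change: Research→UserTest→Iterate→PR→Support = 11+4+4+8+3 = 30 giving 30 days.
Research lies on that path, so at 12 days the path becomes 31 days.
That remains the longest chain; total 31 days.
Change in finish: 31 − 30 = +1 days.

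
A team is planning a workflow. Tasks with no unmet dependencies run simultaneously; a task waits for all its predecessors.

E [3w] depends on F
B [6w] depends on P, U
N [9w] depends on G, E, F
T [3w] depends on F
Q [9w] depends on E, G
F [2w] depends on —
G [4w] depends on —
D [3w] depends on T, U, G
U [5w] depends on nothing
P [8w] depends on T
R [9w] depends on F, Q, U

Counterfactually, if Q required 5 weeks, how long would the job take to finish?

Critical path before the change: F→E→Q→R = 2+3+9+9 = 23 giving 23 weeks.
Since Q is critical, the -4 change carries straight to that chain (now 19 weeks).
New critical path: F→T→P→B = 2+3+8+6 = 19 ⇒ 19 weeks.

19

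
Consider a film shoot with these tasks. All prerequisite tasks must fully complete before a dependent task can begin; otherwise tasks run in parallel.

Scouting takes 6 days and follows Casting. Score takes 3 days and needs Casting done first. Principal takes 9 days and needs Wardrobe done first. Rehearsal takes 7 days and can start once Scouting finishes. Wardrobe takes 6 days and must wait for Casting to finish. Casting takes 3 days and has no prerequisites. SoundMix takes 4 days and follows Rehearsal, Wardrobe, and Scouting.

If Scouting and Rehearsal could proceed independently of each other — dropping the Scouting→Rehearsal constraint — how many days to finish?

18

Before: longest chain Casting→Scouting→Rehearsal→SoundMix = 3+6+7+4 = 20, finish 20.
Without Scouting→Rehearsal, Rehearsal's earliest start moves from 9 to 0.
After: Casting→Wardrobe→Principal = 3+6+9 = 18 → 18 days.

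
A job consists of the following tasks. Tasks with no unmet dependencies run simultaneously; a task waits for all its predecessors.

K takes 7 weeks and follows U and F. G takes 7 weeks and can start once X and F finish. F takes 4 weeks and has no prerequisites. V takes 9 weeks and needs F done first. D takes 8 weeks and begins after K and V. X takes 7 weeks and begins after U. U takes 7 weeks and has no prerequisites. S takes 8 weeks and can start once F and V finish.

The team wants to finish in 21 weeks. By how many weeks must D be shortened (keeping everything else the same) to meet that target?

1

Current finish: 22 weeks; target: 21.
D is on every critical path, so each week cut from D cuts the finish by one (this holds down to a finish of 21).
Need 22 − 21 = 1 week off D → D becomes 7 weeks, finish becomes 21.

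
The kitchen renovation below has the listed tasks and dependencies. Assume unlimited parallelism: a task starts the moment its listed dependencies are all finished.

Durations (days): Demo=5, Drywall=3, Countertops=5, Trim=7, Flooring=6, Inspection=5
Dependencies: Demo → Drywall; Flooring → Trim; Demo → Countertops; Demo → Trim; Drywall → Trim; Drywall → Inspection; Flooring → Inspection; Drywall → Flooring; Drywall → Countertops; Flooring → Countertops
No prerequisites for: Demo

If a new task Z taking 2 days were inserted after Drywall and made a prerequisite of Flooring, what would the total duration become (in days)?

Originally the job takes 21 days.
With Z inserted, Flooring now waits for max(Drywall, Z).
New critical path: Demo→Drywall→Z→Flooring→Trim = 5+3+2+6+7 = 23 ⇒ 23 days.

23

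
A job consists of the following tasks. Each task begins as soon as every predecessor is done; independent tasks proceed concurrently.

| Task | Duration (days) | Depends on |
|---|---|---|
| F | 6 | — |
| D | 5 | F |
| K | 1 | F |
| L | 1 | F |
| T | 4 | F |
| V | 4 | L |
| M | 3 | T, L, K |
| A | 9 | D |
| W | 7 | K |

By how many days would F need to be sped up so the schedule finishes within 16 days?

Current finish: 20 days; target: 16.
F is on every critical path, so each day cut from F cuts the finish by one (this holds down to a finish of 15).
Need 20 − 16 = 4 days off F → F becomes 2 days, finish becomes 16.

4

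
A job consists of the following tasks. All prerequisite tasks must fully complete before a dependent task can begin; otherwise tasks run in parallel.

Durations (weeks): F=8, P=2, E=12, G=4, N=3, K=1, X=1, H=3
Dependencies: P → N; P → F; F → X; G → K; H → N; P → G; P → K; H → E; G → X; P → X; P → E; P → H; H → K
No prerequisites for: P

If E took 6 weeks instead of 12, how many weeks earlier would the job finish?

As given, the longest chain is P→H→E = 2+3+12 = 17, so the finish is 17 weeks.
E is on the critical path; changing it to 6 makes that path 11 weeks.
New critical path: P→F→X = 2+8+1 = 11 ⇒ 11 weeks.
Change in finish: 11 − 17 = -6 weeks.

6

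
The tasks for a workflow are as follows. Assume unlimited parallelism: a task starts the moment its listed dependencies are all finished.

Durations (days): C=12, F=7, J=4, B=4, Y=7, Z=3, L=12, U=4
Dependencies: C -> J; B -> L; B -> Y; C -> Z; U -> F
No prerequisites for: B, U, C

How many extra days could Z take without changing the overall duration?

B→L = 4+12 = 16 sets the makespan at 16 days.
Z finishes as early as 15 and must finish by 16.
Slack of Z = 13 − 12 = 1 day.

1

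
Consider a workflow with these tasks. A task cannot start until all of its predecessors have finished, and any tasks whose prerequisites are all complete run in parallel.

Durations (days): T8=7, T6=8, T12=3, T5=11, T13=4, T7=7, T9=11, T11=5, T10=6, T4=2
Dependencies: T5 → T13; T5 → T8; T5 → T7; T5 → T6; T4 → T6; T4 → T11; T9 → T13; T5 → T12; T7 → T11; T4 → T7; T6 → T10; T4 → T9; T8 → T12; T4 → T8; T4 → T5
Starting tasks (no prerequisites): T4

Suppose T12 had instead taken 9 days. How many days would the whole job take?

29

Actual critical path: T4→T5→T6→T10 = 2+11+8+6 = 27 ⇒ 27 days.
T12 is off the critical path — its longest chain is 23 days, giving 4 of slack.
New critical path: T4→T5→T8→T12 = 2+11+7+9 = 29 ⇒ 29 days.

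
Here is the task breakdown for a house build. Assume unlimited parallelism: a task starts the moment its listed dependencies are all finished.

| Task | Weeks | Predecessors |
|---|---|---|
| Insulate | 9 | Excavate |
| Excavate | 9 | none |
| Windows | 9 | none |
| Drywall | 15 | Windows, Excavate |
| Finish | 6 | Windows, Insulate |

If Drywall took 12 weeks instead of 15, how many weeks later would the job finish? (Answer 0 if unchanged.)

0

Actual critical path: Windows→Drywall = 9+15 = 24 ⇒ 24 weeks.
Since Drywall is critical, the -3 change carries straight to that chain (now 21 weeks).
The binding chain switches to Excavate→Insulate→Finish = 9+9+6 = 24; finish 24 weeks.
Change in finish: 24 − 24 = +0 weeks.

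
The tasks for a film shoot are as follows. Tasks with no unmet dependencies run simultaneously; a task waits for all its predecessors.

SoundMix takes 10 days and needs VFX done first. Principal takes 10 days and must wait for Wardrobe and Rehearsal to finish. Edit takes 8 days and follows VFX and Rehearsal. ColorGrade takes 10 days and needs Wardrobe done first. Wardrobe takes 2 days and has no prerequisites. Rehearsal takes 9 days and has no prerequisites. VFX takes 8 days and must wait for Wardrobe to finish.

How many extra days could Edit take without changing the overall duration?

Critical path: Wardrobe→VFX→SoundMix = 2+8+10 = 20, so the finish is 20 days.
The longest chain containing Edit totals 18 days.
So Edit can slip 20 − 18 = 2 days.

2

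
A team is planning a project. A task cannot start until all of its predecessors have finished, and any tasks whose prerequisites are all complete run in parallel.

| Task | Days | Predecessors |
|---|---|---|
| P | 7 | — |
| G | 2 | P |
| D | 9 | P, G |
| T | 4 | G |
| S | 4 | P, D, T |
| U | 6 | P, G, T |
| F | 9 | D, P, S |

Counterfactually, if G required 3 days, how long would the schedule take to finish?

32

As given, the longest chain is P→G→D→S→F = 7+2+9+4+9 = 31, so the finish is 31 days.
G is on the critical path; changing it to 3 makes that path 32 days.
The critical path is still P→G→D→S→F; finish is now 32 days.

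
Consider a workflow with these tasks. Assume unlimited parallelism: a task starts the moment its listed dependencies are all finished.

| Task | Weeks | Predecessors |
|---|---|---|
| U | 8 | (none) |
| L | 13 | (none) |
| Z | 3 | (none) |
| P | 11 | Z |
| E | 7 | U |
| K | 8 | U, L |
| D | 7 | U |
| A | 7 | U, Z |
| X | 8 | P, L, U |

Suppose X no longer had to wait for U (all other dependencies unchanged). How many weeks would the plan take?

22

Before: longest chain Z→P→X = 3+11+8 = 22, finish 22.
Dropping U→X doesn't change X's earliest start (14); another predecessor still binds.
The longest chain is now Z→P→X = 3+11+8 = 22, so the plan takes 22 weeks.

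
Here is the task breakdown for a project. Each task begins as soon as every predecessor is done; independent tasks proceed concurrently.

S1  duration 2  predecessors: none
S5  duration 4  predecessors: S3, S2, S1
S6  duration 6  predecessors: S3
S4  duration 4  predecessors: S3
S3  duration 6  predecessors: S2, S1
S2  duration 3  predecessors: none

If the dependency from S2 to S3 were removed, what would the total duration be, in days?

With the dependency in place, S2→S3→S6 = 3+6+6 = 15 sets the finish at 15 days.
Without S2→S3, S3's earliest start moves from 3 to 2.
After: S1→S3→S6 = 2+6+6 = 14 → 14 days.

14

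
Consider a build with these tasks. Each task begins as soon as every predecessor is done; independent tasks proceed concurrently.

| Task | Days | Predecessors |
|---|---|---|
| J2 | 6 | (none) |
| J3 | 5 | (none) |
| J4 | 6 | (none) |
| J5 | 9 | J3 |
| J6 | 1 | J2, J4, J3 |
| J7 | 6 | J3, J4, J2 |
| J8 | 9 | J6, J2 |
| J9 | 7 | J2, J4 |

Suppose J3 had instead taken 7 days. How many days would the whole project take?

17

Critical path before the change: J2→J6→J8 = 6+1+9 = 16 giving 16 days.
J3 has 1 day of float (longest path through it is 15).
New critical path: J3→J6→J8 = 7+1+9 = 17 ⇒ 17 days.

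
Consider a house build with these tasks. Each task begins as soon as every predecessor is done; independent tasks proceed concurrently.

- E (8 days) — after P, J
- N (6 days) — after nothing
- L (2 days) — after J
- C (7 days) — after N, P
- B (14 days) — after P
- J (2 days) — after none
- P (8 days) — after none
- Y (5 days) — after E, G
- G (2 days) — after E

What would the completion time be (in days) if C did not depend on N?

Original critical path: P→E→G→Y = 8+8+2+5 = 23 ⇒ 23 days.
Dropping N→C doesn't change C's earliest start (8); another predecessor still binds.
After: P→E→G→Y = 8+8+2+5 = 23 → 23 days.

23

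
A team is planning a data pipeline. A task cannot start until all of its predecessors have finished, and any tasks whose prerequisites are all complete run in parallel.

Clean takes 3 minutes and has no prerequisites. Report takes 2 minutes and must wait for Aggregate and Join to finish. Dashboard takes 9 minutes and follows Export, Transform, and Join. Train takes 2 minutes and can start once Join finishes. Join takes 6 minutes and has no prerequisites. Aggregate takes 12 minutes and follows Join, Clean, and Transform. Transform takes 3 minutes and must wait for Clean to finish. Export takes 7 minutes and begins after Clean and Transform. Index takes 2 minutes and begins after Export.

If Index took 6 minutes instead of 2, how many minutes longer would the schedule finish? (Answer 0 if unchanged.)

Critical path before the change: Clean→Transform→Export→Dashboard = 3+3+7+9 = 22 giving 22 minutes.
The longest path through Index is only 15 minutes, so Index has float 7.
That remains the longest chain; total 22 minutes.
Change in finish: 22 − 22 = +0 minutes.

0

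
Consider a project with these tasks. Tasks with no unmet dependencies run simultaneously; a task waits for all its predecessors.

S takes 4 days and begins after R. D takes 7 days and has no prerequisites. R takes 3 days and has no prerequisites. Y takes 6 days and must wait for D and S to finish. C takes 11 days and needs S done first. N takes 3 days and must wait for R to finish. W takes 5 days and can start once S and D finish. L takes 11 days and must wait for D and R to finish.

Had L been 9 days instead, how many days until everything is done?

The binding path is D→L = 7+11 = 18; finish at 18 days.
L is on the critical path; changing it to 9 makes that path 16 days.
The binding chain switches to R→S→C = 3+4+11 = 18; finish 18 days.

18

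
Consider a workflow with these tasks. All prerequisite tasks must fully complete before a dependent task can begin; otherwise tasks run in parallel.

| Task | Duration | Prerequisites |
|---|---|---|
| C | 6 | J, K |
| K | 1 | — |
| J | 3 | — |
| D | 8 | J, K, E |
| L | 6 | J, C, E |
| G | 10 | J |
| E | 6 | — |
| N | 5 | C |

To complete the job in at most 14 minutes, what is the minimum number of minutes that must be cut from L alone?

Current finish: 15 minutes; target: 14.
L is on every critical path, so each minute cut from L cuts the finish by one (this holds down to a finish of 14).
Need 15 − 14 = 1 minute off L → L becomes 5 minutes, finish becomes 14.

1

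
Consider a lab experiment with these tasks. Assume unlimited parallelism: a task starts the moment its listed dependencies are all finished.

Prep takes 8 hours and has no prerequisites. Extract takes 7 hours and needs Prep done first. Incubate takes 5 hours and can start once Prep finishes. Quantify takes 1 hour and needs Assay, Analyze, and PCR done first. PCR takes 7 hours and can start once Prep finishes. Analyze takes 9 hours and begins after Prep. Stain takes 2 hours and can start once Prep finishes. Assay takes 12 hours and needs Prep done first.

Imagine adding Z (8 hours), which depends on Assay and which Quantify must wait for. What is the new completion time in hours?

29

Originally the job takes 21 hours.
With Z inserted, Quantify now waits for max(Assay, Analyze, PCR, Z).
New critical path: Prep→Assay→Z→Quantify = 8+12+8+1 = 29 ⇒ 29 hours.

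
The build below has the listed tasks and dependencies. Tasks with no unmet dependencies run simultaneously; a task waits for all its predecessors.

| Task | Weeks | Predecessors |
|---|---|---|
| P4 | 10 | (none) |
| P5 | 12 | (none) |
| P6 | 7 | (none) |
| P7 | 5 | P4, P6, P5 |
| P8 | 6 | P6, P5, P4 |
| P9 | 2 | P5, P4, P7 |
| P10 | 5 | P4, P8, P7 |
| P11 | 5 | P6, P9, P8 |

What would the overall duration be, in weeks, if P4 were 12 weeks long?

24

Actual critical path: P5→P7→P9→P11 = 12+5+2+5 = 24 ⇒ 24 weeks.
P4 is off the critical path — its longest chain is 22 weeks, giving 2 of slack.
The binding chain switches to P4→P7→P9→P11 = 12+5+2+5 = 24; finish 24 weeks.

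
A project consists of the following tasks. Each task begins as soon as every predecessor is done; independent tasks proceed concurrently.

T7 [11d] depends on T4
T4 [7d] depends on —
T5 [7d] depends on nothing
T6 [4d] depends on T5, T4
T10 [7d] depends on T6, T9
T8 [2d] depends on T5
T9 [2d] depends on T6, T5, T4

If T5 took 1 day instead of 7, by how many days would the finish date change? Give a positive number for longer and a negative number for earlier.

Baseline: T5→T6→T9→T10 = 7+4+2+7 = 20 → 20 days.
Since T5 is critical, the -6 change carries straight to that chain (now 14 days).
New critical path: T4→T6→T9→T10 = 7+4+2+7 = 20 ⇒ 20 days.
Change in finish: 20 − 20 = +0 days.

0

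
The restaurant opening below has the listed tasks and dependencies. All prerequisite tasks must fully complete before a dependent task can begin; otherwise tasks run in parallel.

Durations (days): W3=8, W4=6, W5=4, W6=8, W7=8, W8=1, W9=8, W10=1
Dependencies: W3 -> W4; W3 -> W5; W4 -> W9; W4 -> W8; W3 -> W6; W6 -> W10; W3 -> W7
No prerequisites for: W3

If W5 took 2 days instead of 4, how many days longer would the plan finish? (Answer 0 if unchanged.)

0

Critical path before the change: W3→W4→W9 = 8+6+8 = 22 giving 22 days.
W5 is off the critical path — its longest chain is 12 days, giving 10 of slack.
That remains the longest chain; total 22 days.
Change in finish: 22 − 22 = +0 days.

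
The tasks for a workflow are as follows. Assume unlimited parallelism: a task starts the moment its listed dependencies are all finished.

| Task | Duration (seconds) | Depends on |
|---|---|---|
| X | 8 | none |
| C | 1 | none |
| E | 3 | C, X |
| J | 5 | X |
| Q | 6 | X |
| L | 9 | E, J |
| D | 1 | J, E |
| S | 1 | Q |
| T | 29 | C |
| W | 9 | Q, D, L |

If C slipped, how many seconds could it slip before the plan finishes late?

1

The longest chain is X→J→L→W = 8+5+9+9 = 31; overall finish 31 seconds.
C finishes as early as 1 and must finish by 2.
So C can slip 2 − 1 = 1 second.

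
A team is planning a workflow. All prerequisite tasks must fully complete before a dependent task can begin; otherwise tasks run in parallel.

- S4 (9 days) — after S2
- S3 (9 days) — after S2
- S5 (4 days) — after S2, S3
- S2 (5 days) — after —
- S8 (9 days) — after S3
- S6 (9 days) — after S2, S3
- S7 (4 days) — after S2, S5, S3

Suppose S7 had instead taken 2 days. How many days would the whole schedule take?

23

Actual critical path: S2→S3→S6 = 5+9+9 = 23 ⇒ 23 days.
S7 is off the critical path — its longest chain is 22 days, giving 1 of slack.
The critical path is still S2→S3→S6; finish is now 23 days.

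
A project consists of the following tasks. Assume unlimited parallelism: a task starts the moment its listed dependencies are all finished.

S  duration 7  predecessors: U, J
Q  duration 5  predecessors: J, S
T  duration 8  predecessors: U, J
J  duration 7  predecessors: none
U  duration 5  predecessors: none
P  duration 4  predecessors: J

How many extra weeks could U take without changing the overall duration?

2

The longest chain is J→S→Q = 7+7+5 = 19; overall finish 19 weeks.
The longest chain containing U totals 17 weeks.
So U can slip 7 − 5 = 2 weeks.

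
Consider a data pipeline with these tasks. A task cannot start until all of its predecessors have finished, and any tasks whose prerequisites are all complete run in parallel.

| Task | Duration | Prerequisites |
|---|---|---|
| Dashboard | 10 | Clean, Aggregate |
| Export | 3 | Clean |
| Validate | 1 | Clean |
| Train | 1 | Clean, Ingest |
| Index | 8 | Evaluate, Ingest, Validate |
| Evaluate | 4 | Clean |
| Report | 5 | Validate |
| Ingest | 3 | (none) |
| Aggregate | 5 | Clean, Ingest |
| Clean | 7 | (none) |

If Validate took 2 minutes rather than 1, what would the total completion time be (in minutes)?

Critical path before the change: Clean→Aggregate→Dashboard = 7+5+10 = 22 giving 22 minutes.
Validate is off the critical path — its longest chain is 16 minutes, giving 6 of slack.
The critical path is still Clean→Aggregate→Dashboard; finish is now 22 minutes.

22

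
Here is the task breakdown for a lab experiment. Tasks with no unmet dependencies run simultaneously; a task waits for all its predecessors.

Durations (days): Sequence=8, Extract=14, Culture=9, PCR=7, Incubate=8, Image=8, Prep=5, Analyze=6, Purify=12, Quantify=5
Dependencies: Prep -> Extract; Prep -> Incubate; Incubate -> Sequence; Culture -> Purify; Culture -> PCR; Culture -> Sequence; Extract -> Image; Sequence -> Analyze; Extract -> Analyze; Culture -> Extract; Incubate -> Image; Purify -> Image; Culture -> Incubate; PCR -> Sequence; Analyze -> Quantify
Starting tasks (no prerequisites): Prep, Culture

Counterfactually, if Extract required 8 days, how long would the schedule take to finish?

Baseline: Culture→Incubate→Sequence→Analyze→Quantify = 9+8+8+6+5 = 36 → 36 days.
Extract has 2 days of float (longest path through it is 34).
The critical path is still Culture→Incubate→Sequence→Analyze→Quantify; finish is now 36 days.

36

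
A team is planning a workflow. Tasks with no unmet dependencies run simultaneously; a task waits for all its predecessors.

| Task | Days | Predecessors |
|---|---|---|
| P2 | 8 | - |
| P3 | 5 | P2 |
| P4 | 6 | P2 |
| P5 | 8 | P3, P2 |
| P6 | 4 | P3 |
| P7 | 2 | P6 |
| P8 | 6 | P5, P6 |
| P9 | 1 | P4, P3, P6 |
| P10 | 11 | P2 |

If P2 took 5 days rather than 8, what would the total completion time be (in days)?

24

As given, the longest chain is P2→P3→P5→P8 = 8+5+8+6 = 27, so the finish is 27 days.
P2 lies on that path, so at 5 days the path becomes 24 days.
That remains the longest chain; total 24 days.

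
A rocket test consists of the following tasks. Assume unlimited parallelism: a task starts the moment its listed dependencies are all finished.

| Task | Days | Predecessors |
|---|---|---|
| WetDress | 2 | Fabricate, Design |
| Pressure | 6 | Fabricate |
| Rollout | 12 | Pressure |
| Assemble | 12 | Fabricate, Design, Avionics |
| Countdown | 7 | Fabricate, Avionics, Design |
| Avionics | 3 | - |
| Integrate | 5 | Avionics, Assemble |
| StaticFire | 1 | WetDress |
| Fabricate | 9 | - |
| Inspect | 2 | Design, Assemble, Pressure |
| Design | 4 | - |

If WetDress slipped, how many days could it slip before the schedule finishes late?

15

Fabricate→Pressure→Rollout = 9+6+12 = 27 sets the makespan at 27 days.
Longest path through WetDress: 12 days (earliest finish 11, latest finish 26).
Slack of WetDress = 24 − 9 = 15 days.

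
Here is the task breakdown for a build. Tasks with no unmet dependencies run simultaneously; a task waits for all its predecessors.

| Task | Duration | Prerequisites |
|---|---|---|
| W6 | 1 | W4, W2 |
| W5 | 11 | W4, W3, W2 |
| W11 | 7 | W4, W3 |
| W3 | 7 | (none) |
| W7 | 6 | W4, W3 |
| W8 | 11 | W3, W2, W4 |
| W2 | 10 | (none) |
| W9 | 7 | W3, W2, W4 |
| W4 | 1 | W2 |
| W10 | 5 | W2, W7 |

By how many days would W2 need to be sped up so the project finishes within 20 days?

2

Current finish: 22 days; target: 20.
W2 is on every critical path, so each day cut from W2 cuts the finish by one (this holds down to a finish of 18).
Need 22 − 20 = 2 days off W2 → W2 becomes 8 days, finish becomes 20.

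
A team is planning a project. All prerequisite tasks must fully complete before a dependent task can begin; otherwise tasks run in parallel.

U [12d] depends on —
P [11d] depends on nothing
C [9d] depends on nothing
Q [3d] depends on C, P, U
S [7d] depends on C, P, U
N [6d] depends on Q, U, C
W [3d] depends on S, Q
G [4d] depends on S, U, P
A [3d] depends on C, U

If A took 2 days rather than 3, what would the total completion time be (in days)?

23

Actual critical path: U→S→G = 12+7+4 = 23 ⇒ 23 days.
The longest path through A is only 15 days, so A has float 8.
No other chain overtakes it, so the finish is 23 days.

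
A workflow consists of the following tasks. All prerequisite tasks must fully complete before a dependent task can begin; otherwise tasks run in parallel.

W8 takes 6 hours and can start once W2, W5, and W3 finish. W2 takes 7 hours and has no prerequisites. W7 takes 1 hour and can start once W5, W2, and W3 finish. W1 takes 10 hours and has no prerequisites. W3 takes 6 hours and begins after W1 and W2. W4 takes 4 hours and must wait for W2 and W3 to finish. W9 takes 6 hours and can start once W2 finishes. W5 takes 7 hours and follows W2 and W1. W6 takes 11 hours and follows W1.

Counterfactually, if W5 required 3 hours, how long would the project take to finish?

Actual critical path: W1→W5→W8 = 10+7+6 = 23 ⇒ 23 hours.
Since W5 is critical, the -4 change carries straight to that chain (now 19 hours).
Now W1→W3→W8 = 10+6+6 = 22 is longest, so the finish becomes 22 hours.

22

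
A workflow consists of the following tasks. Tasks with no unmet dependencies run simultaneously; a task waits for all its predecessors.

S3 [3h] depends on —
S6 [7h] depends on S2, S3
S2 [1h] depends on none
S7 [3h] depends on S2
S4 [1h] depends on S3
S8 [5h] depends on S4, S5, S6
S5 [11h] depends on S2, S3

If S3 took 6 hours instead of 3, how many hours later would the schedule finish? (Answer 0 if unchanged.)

Baseline: S3→S5→S8 = 3+11+5 = 19 → 19 hours.
Since S3 is critical, the +3 change carries straight to that chain (now 22 hours).
No other chain overtakes it, so the finish is 22 hours.
Change in finish: 22 − 19 = +3 hours.

3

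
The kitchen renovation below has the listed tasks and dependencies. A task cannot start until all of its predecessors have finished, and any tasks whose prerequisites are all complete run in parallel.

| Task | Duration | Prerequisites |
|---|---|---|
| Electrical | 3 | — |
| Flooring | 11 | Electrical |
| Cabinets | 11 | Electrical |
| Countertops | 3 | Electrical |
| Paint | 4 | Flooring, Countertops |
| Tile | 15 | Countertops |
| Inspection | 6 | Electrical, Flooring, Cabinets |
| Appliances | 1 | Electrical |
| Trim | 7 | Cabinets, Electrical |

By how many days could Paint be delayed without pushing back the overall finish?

The longest chain is Electrical→Cabinets→Trim = 3+11+7 = 21; overall finish 21 days.
The longest chain containing Paint totals 18 days.
Slack of Paint = 17 − 14 = 3 days.

3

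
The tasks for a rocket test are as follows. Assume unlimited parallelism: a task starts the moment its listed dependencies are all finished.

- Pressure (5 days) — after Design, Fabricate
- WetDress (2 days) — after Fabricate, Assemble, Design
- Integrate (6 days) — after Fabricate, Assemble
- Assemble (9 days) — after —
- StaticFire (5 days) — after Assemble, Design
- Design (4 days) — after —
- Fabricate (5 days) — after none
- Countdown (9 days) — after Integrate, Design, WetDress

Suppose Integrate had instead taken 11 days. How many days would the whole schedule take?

29

Critical path before the change: Assemble→Integrate→Countdown = 9+6+9 = 24 giving 24 days.
Integrate lies on that path, so at 11 days the path becomes 29 days.
No other chain overtakes it, so the finish is 29 days.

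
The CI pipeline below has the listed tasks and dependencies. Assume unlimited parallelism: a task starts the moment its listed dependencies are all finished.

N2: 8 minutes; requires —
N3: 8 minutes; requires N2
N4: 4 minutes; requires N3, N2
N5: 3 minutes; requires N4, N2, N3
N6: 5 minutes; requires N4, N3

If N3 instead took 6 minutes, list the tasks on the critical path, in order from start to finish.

N2, N3, N4, N6

Actual critical path: N2→N3→N4→N6 = 8+8+4+5 = 25 ⇒ 25 minutes.
N3 is on the critical path; changing it to 6 makes that path 23 minutes.
The critical path is still N2→N3→N4→N6; finish is now 23 minutes.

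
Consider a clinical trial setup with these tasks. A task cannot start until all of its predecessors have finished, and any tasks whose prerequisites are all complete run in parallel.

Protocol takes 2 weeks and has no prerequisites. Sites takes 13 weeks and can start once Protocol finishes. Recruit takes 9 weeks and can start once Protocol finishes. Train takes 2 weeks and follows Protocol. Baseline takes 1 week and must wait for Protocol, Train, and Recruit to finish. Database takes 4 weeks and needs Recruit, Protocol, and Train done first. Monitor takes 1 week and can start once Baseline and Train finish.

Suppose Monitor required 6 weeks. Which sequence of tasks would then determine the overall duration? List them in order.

Protocol, Recruit, Baseline, Monitor

Actual critical path: Protocol→Sites = 2+13 = 15 ⇒ 15 weeks.
Monitor has 2 weeks of float (longest path through it is 13).
New critical path: Protocol→Recruit→Baseline→Monitor = 2+9+1+6 = 18 ⇒ 18 weeks.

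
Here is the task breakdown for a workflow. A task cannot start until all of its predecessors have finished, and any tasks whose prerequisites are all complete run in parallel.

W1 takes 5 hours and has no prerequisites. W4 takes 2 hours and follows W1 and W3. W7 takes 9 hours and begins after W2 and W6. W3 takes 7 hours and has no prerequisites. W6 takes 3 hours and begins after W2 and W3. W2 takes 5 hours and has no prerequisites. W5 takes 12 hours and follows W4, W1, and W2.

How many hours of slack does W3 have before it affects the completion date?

0

Critical path: W3→W4→W5 = 7+2+12 = 21, so the finish is 21 hours.
W3 finishes as early as 7 and must finish by 7.
Slack of W3 = 0 − 0 = 0 hours.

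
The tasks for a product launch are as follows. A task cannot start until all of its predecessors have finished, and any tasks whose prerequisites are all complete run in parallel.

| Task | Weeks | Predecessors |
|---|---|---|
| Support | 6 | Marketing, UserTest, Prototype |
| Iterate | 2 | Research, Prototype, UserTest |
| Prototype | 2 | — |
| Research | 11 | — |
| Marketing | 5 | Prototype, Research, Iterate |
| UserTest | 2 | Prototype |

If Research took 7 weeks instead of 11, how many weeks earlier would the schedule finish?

Critical path before the change: Research→Iterate→Marketing→Support = 11+2+5+6 = 24 giving 24 weeks.
Since Research is critical, the -4 change carries straight to that chain (now 20 weeks).
That remains the longest chain; total 20 weeks.
Change in finish: 20 − 24 = -4 weeks.

4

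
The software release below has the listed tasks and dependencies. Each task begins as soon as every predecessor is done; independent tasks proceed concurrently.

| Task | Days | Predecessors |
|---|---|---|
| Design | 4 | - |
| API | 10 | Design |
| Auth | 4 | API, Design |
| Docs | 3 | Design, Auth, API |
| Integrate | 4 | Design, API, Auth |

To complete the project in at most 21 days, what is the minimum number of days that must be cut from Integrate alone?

Current finish: 22 days; target: 21.
Integrate is on every critical path, so each day cut from Integrate cuts the finish by one (this holds down to a finish of 21).
Need 22 − 21 = 1 day off Integrate → Integrate becomes 3 days, finish becomes 21.

1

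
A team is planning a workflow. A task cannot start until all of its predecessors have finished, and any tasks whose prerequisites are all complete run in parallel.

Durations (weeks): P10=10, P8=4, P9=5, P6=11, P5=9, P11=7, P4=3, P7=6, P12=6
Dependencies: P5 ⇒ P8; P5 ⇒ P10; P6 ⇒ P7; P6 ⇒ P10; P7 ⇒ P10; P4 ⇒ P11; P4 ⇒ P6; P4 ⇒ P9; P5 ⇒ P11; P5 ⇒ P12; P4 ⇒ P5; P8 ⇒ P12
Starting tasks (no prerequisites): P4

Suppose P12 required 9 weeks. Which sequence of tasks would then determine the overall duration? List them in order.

The binding path is P4→P6→P7→P10 = 3+11+6+10 = 30; finish at 30 weeks.
P12 has 8 weeks of float (longest path through it is 22).
The critical path is still P4→P6→P7→P10; finish is now 30 weeks.

P4, P6, P7, P10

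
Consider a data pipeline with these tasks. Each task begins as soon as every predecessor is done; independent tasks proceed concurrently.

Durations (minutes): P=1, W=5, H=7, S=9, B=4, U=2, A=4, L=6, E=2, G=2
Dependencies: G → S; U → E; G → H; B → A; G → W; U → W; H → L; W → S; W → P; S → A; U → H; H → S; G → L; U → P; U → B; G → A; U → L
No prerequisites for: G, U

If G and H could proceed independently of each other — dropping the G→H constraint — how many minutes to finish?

22

Original critical path: G→H→S→A = 2+7+9+4 = 22 ⇒ 22 minutes.
Dropping G→H doesn't change H's earliest start (2); another predecessor still binds.
The longest chain is now U→H→S→A = 2+7+9+4 = 22, so the plan takes 22 minutes.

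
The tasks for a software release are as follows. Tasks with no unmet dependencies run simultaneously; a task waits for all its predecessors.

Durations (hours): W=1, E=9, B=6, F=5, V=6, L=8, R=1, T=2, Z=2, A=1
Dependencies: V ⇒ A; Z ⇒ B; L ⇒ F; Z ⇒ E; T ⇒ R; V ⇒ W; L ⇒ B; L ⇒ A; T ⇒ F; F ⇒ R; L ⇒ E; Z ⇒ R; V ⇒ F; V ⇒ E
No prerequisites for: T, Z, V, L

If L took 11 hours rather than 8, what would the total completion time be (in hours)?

20

Actual critical path: L→E = 8+9 = 17 ⇒ 17 hours.
Since L is critical, the +3 change carries straight to that chain (now 20 hours).
The critical path is still L→E; finish is now 20 hours.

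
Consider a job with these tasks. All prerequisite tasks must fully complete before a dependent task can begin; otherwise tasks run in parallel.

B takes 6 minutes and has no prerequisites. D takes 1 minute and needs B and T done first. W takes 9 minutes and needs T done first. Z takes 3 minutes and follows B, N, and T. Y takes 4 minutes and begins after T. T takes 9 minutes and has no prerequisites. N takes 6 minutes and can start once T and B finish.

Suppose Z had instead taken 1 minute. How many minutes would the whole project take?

18

As given, the longest chain is T→N→Z = 9+6+3 = 18, so the finish is 18 minutes.
Z lies on that path, so at 1 minute the path becomes 16 minutes.
The binding chain switches to T→W = 9+9 = 18; finish 18 minutes.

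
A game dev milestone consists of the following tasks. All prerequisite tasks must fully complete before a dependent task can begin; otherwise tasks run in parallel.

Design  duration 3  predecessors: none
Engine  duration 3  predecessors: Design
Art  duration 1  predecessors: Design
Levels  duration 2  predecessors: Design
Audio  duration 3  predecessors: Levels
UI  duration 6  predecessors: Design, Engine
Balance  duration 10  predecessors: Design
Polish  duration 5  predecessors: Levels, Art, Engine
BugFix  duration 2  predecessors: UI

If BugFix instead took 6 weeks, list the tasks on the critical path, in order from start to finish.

Design, Engine, UI, BugFix

Actual critical path: Design→Engine→UI→BugFix = 3+3+6+2 = 14 ⇒ 14 weeks.
BugFix lies on that path, so at 6 weeks the path becomes 18 weeks.
The critical path is still Design→Engine→UI→BugFix; finish is now 18 weeks.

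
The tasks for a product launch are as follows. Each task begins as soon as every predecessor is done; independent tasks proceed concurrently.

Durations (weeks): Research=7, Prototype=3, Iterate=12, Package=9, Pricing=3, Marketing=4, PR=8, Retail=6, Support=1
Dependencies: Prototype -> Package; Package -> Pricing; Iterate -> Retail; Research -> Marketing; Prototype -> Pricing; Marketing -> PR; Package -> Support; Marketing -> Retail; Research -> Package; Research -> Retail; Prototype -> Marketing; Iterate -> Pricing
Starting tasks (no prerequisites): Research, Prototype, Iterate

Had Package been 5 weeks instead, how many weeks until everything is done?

19

Critical path before the change: Research→Package→Pricing = 7+9+3 = 19 giving 19 weeks.
Package is on the critical path; changing it to 5 makes that path 15 weeks.
Now Research→Marketing→PR = 7+4+8 = 19 is longest, so the finish becomes 19 weeks.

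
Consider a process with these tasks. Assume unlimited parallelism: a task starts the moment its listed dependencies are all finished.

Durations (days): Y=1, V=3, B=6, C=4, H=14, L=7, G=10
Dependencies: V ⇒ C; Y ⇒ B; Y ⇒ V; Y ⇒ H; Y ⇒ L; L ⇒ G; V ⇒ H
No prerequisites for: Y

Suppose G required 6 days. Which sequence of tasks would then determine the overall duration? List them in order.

Critical path before the change: Y→L→G = 1+7+10 = 18 giving 18 days.
G is on the critical path; changing it to 6 makes that path 14 days.
Now Y→V→H = 1+3+14 = 18 is longest, so the finish becomes 18 days.

Y, V, H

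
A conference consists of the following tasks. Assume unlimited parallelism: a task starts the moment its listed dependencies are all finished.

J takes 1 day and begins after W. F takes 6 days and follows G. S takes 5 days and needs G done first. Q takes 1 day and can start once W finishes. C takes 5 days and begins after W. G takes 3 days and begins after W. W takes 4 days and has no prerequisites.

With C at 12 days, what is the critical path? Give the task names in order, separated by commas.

Actual critical path: W→G→F = 4+3+6 = 13 ⇒ 13 days.
The longest path through C is only 9 days, so C has float 4.
New critical path: W→C = 4+12 = 16 ⇒ 16 days.

W, C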